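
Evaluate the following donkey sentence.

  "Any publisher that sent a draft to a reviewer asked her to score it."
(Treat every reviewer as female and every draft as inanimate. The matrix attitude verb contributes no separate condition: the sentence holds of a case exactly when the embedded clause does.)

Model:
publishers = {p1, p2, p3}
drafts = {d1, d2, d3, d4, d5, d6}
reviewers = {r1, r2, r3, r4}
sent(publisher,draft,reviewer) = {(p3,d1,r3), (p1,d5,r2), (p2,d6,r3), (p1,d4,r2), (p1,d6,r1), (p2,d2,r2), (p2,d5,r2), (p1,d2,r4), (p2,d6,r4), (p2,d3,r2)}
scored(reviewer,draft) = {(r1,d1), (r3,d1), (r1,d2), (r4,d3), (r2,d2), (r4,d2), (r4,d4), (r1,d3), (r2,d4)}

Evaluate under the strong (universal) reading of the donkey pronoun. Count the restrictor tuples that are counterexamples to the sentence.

6

"her" takes "a reviewer" as antecedent and "it" takes "a draft"; both are donkey pronouns co-varying with the restrictor.
Strong reading: for every (p,d,r) with sent(p,d,r), scored(r,d).
Restrictor triples: (p1,d2,r4)→scored(r4,d2) ✓  (p1,d4,r2)→scored(r2,d4) ✓  (p1,d5,r2)→scored(r2,d5) ✗  (p1,d6,r1)→scored(r1,d6) ✗  (p2,d2,r2)→scored(r2,d2) ✓  (p2,d3,r2)→scored(r2,d3) ✗  (p2,d5,r2)→scored(r2,d5) ✗  (p2,d6,r3)→scored(r3,d6) ✗  (p2,d6,r4)→scored(r4,d6) ✗  (p3,d1,r3)→scored(r3,d1) ✓
Counterexamples (restrictor triples failing the scope): 6.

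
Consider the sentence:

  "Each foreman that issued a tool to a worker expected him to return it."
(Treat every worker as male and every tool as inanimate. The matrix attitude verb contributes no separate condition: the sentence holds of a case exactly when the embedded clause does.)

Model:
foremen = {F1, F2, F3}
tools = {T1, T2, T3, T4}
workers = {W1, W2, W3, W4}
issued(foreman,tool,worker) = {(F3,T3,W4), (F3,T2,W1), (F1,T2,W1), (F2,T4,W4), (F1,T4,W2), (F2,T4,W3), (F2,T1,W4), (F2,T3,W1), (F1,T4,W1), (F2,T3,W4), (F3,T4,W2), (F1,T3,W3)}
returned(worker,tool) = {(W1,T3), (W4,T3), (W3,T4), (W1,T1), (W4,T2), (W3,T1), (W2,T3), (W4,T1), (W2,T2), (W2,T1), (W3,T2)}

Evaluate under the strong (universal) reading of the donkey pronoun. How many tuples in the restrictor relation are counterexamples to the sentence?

7

"him" takes "a worker" as antecedent and "it" takes "a tool"; both are donkey pronouns co-varying with the restrictor.
Strong reading: for every (f,t,w) with issued(f,t,w), returned(w,t).
Restrictor triples: (F1,T2,W1)→returned(W1,T2) ✗  (F1,T3,W3)→returned(W3,T3) ✗  (F1,T4,W1)→returned(W1,T4) ✗  (F1,T4,W2)→returned(W2,T4) ✗  (F2,T1,W4)→returned(W4,T1) ✓  (F2,T3,W1)→returned(W1,T3) ✓  (F2,T3,W4)→returned(W4,T3) ✓  (F2,T4,W3)→returned(W3,T4) ✓  (F2,T4,W4)→returned(W4,T4) ✗  (F3,T2,W1)→returned(W1,T2) ✗  (F3,T3,W4)→returned(W4,T3) ✓  (F3,T4,W2)→returned(W2,T4) ✗
Counterexamples (restrictor triples failing the scope): 7.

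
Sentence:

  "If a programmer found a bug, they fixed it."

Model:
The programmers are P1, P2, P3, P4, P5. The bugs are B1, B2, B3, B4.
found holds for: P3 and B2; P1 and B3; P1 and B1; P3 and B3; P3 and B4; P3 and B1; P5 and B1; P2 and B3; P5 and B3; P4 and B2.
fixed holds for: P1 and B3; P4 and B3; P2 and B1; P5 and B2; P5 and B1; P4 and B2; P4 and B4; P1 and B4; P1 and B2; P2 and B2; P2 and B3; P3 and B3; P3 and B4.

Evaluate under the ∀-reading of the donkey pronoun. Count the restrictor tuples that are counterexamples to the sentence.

"it" takes "a bug" as antecedent — a donkey pronoun bound across the clause boundary.
Strong reading: for every (p,b) with found(p,b), fixed(p,b).
Restrictor pairs: (P1,B1) ✗  (P1,B3) ✓  (P2,B3) ✓  (P3,B1) ✗  (P3,B2) ✗  (P3,B3) ✓  (P3,B4) ✓  (P4,B2) ✓  (P5,B1) ✓  (P5,B3) ✗
Counterexamples (restrictor pairs failing the scope): 4.

4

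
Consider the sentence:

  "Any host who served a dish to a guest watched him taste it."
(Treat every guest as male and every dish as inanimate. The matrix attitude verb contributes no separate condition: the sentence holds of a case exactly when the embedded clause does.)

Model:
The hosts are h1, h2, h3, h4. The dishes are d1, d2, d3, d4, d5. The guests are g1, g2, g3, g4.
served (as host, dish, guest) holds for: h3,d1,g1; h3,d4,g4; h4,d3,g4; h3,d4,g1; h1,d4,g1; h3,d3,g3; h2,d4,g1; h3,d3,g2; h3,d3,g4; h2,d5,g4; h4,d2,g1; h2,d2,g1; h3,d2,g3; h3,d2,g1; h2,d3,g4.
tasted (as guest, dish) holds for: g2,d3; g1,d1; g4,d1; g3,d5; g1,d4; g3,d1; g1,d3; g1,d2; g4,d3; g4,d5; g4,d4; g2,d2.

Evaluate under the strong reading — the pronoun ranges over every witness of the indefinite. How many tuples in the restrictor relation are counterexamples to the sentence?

"him" takes "a guest" as antecedent and "it" takes "a dish"; both are donkey pronouns co-varying with the restrictor.
Strong reading: for every (h,d,g) with served(h,d,g), tasted(g,d).
Restrictor triples: (h1,d4,g1)→tasted(g1,d4) ✓  (h2,d2,g1)→tasted(g1,d2) ✓  (h2,d3,g4)→tasted(g4,d3) ✓  (h2,d4,g1)→tasted(g1,d4) ✓  (h2,d5,g4)→tasted(g4,d5) ✓  (h3,d1,g1)→tasted(g1,d1) ✓  (h3,d2,g1)→tasted(g1,d2) ✓  (h3,d2,g3)→tasted(g3,d2) ✗  (h3,d3,g2)→tasted(g2,d3) ✓  (h3,d3,g3)→tasted(g3,d3) ✗  (h3,d3,g4)→tasted(g4,d3) ✓  (h3,d4,g1)→tasted(g1,d4) ✓  (h3,d4,g4)→tasted(g4,d4) ✓  (h4,d2,g1)→tasted(g1,d2) ✓  (h4,d3,g4)→tasted(g4,d3) ✓
Counterexamples (restrictor triples failing the scope): 2.

2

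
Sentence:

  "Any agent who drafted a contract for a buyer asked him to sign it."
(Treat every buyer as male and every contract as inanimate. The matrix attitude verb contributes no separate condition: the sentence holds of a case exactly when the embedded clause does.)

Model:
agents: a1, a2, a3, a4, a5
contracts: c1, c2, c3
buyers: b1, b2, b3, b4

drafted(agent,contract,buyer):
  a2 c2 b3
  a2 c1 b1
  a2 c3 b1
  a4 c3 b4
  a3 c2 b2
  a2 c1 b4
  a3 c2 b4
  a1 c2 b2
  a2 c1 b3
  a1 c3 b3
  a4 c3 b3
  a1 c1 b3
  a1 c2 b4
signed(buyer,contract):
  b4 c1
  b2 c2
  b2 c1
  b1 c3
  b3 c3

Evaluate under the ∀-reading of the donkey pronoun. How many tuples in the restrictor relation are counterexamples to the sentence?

"him" takes "a buyer" as antecedent and "it" takes "a contract"; both are donkey pronouns co-varying with the restrictor.
Strong reading: for every (a,c,b) with drafted(a,c,b), signed(b,c).
Restrictor triples: (a1,c1,b3)→signed(b3,c1) ✗  (a1,c2,b2)→signed(b2,c2) ✓  (a1,c2,b4)→signed(b4,c2) ✗  (a1,c3,b3)→signed(b3,c3) ✓  (a2,c1,b1)→signed(b1,c1) ✗  (a2,c1,b3)→signed(b3,c1) ✗  (a2,c1,b4)→signed(b4,c1) ✓  (a2,c2,b3)→signed(b3,c2) ✗  (a2,c3,b1)→signed(b1,c3) ✓  (a3,c2,b2)→signed(b2,c2) ✓  (a3,c2,b4)→signed(b4,c2) ✗  (a4,c3,b3)→signed(b3,c3) ✓  (a4,c3,b4)→signed(b4,c3) ✗
Counterexamples (restrictor triples failing the scope): 7.

7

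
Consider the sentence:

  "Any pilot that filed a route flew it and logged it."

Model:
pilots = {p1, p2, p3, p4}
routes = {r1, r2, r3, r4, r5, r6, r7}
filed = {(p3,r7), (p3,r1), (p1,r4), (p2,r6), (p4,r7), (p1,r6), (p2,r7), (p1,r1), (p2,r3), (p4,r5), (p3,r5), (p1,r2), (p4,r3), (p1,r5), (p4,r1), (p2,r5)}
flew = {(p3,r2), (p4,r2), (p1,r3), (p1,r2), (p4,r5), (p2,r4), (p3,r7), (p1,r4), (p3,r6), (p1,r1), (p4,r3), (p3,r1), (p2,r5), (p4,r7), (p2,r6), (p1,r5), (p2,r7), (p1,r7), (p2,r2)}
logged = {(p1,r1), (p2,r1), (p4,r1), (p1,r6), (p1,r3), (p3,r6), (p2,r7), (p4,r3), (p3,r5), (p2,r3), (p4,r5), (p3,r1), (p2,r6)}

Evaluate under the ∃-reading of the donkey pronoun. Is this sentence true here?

True

"it" takes "a route" as antecedent — a donkey pronoun bound across the clause boundary.
Weak reading: every pilot p with some filed-route has at least one filed-route r such that flew(p,r) ∧ logged(p,r).
Per pilot: p1:✓  p2:✓  p3:✓  p4:✓
Every pilot in the restrictor has a witness.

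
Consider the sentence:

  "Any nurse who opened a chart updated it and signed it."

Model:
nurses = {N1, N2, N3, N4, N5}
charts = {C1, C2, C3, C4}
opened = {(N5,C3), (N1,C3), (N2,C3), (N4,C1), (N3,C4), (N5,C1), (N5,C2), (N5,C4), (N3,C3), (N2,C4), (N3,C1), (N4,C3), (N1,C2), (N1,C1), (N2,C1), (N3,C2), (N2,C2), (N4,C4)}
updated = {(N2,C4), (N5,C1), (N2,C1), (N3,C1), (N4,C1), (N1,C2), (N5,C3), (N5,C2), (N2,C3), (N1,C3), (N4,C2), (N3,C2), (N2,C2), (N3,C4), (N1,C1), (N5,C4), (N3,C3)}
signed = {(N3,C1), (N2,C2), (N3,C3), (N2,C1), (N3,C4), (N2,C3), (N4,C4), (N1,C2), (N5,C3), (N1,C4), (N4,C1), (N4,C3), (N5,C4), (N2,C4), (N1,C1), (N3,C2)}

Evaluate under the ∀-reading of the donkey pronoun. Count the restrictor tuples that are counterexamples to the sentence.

"it" takes "a chart" as antecedent — a donkey pronoun bound across the clause boundary.
Strong reading: for every (n,c) with opened(n,c), updated(n,c) ∧ signed(n,c).
Restrictor pairs: (N1,C1) ✓  (N1,C2) ✓  (N1,C3) ✗  (N2,C1) ✓  (N2,C2) ✓  (N2,C3) ✓  (N2,C4) ✓  (N3,C1) ✓  (N3,C2) ✓  (N3,C3) ✓  (N3,C4) ✓  (N4,C1) ✓  (N4,C3) ✗  (N4,C4) ✗  (N5,C1) ✗  (N5,C2) ✗  (N5,C3) ✓  (N5,C4) ✓
Counterexamples (restrictor pairs failing the scope): 5.

5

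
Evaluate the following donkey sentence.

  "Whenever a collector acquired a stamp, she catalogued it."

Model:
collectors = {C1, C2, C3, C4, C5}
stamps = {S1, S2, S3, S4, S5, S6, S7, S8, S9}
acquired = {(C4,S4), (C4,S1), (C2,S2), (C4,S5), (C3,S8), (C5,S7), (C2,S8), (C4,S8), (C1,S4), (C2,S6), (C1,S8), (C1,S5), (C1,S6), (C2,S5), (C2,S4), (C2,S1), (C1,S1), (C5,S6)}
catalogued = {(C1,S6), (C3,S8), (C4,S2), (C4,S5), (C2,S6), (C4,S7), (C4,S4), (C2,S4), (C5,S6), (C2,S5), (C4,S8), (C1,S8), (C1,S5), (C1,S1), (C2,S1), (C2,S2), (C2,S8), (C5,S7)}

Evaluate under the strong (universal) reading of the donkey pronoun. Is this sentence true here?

False

"it" takes "a stamp" as antecedent — a donkey pronoun bound across the clause boundary.
Strong reading: for every (c,s) with acquired(c,s), catalogued(c,s).
Restrictor pairs: (C1,S1) ✓  (C1,S4) ✗  (C1,S5) ✓  (C1,S6) ✓  (C1,S8) ✓  (C2,S1) ✓  (C2,S2) ✓  (C2,S4) ✓  (C2,S5) ✓  (C2,S6) ✓  (C2,S8) ✓  (C3,S8) ✓  (C4,S1) ✗  (C4,S4) ✓  (C4,S5) ✓  (C4,S8) ✓  (C5,S6) ✓  (C5,S7) ✓
Counterexample: (C1,S4) is in acquired but fails the scope.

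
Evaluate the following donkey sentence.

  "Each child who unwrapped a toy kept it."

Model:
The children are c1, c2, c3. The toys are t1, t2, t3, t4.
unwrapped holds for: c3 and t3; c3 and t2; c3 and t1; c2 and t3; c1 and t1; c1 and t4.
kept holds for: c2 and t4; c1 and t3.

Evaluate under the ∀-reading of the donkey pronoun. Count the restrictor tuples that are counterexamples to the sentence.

6

"it" takes "a toy" as antecedent — a donkey pronoun bound across the clause boundary.
Strong reading: for every (c,t) with unwrapped(c,t), kept(c,t).
Restrictor pairs: (c1,t1) ✗  (c1,t4) ✗  (c2,t3) ✗  (c3,t1) ✗  (c3,t2) ✗  (c3,t3) ✗
Counterexamples (restrictor pairs failing the scope): 6.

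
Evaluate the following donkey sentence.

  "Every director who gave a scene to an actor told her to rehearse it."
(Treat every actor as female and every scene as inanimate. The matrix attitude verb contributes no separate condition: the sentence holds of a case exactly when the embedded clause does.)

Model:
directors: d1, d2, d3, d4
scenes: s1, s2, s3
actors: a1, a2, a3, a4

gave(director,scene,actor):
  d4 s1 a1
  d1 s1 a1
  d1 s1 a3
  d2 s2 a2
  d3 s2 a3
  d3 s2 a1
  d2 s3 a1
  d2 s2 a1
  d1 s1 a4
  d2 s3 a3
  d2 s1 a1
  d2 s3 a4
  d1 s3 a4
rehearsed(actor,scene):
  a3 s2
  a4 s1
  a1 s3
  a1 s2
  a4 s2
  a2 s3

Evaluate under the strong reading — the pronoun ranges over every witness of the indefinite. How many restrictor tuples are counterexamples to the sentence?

8

"her" takes "an actor" as antecedent and "it" takes "a scene"; both are donkey pronouns co-varying with the restrictor.
Strong reading: for every (d,s,a) with gave(d,s,a), rehearsed(a,s).
Restrictor triples: (d1,s1,a1)→rehearsed(a1,s1) ✗  (d1,s1,a3)→rehearsed(a3,s1) ✗  (d1,s1,a4)→rehearsed(a4,s1) ✓  (d1,s3,a4)→rehearsed(a4,s3) ✗  (d2,s1,a1)→rehearsed(a1,s1) ✗  (d2,s2,a1)→rehearsed(a1,s2) ✓  (d2,s2,a2)→rehearsed(a2,s2) ✗  (d2,s3,a1)→rehearsed(a1,s3) ✓  (d2,s3,a3)→rehearsed(a3,s3) ✗  (d2,s3,a4)→rehearsed(a4,s3) ✗  (d3,s2,a1)→rehearsed(a1,s2) ✓  (d3,s2,a3)→rehearsed(a3,s2) ✓  (d4,s1,a1)→rehearsed(a1,s1) ✗
Counterexamples (restrictor triples failing the scope): 8.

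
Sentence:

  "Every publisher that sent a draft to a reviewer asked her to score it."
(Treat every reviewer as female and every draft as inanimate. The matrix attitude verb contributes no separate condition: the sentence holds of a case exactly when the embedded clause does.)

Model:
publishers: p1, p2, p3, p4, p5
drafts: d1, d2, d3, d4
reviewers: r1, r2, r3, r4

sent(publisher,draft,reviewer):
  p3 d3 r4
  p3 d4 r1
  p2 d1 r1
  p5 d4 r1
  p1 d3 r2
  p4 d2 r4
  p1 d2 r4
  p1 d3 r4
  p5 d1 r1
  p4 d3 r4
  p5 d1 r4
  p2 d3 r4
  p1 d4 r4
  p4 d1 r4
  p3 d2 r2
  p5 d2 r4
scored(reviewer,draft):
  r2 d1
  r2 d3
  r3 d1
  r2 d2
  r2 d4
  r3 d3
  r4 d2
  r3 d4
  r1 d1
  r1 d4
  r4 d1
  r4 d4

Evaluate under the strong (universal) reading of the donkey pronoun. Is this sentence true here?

False

"her" takes "a reviewer" as antecedent and "it" takes "a draft"; both are donkey pronouns co-varying with the restrictor.
Strong reading: for every (p,d,r) with sent(p,d,r), scored(r,d).
Restrictor triples: (p1,d2,r4)→scored(r4,d2) ✓  (p1,d3,r2)→scored(r2,d3) ✓  (p1,d3,r4)→scored(r4,d3) ✗  (p1,d4,r4)→scored(r4,d4) ✓  (p2,d1,r1)→scored(r1,d1) ✓  (p2,d3,r4)→scored(r4,d3) ✗  (p3,d2,r2)→scored(r2,d2) ✓  (p3,d3,r4)→scored(r4,d3) ✗  (p3,d4,r1)→scored(r1,d4) ✓  (p4,d1,r4)→scored(r4,d1) ✓  (p4,d2,r4)→scored(r4,d2) ✓  (p4,d3,r4)→scored(r4,d3) ✗  (p5,d1,r1)→scored(r1,d1) ✓  (p5,d1,r4)→scored(r4,d1) ✓  (p5,d2,r4)→scored(r4,d2) ✓  (p5,d4,r1)→scored(r1,d4) ✓
Counterexample: (p1,d3,r4) — scored(r4,d3) does not hold.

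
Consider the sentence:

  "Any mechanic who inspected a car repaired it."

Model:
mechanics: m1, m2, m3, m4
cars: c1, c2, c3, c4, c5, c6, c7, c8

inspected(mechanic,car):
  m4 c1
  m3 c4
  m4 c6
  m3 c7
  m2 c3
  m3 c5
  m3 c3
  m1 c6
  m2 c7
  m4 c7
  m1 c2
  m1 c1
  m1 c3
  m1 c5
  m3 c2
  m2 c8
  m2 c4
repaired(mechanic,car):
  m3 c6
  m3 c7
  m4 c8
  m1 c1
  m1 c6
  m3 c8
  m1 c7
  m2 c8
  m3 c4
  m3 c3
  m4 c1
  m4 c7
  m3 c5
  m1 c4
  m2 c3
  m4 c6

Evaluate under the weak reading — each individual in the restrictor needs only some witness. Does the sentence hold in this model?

"it" takes "a car" as antecedent — a donkey pronoun bound across the clause boundary.
Weak reading: every mechanic m with some inspected-car has at least one inspected-car c such that repaired(m,c).
Per mechanic: m1:✓  m2:✓  m3:✓  m4:✓
Every mechanic in the restrictor has a witness.

True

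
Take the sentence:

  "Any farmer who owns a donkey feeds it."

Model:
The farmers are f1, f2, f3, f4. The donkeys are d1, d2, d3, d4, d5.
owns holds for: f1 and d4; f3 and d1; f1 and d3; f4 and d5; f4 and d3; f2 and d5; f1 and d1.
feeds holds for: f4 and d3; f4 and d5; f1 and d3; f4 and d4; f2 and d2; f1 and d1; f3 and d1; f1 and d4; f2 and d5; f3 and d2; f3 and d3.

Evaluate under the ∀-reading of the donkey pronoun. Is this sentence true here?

True

"it" takes "a donkey" as antecedent — a donkey pronoun bound across the clause boundary.
Strong reading: for every (f,d) with owns(f,d), feeds(f,d).
Restrictor pairs: (f1,d1) ✓  (f1,d3) ✓  (f1,d4) ✓  (f2,d5) ✓  (f3,d1) ✓  (f4,d3) ✓  (f4,d5) ✓
Every restrictor pair satisfies the scope.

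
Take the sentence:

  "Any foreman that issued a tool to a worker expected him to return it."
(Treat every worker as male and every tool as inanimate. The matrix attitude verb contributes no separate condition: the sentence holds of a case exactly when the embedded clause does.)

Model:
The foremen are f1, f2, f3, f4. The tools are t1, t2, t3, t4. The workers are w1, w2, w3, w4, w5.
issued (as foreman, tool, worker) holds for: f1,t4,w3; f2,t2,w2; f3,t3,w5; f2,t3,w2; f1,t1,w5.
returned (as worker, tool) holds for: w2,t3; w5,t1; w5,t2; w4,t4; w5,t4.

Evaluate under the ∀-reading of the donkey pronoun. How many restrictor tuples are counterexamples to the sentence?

"him" takes "a worker" as antecedent and "it" takes "a tool"; both are donkey pronouns co-varying with the restrictor.
Strong reading: for every (f,t,w) with issued(f,t,w), returned(w,t).
Restrictor triples: (f1,t1,w5)→returned(w5,t1) ✓  (f1,t4,w3)→returned(w3,t4) ✗  (f2,t2,w2)→returned(w2,t2) ✗  (f2,t3,w2)→returned(w2,t3) ✓  (f3,t3,w5)→returned(w5,t3) ✗
Counterexamples (restrictor triples failing the scope): 3.

3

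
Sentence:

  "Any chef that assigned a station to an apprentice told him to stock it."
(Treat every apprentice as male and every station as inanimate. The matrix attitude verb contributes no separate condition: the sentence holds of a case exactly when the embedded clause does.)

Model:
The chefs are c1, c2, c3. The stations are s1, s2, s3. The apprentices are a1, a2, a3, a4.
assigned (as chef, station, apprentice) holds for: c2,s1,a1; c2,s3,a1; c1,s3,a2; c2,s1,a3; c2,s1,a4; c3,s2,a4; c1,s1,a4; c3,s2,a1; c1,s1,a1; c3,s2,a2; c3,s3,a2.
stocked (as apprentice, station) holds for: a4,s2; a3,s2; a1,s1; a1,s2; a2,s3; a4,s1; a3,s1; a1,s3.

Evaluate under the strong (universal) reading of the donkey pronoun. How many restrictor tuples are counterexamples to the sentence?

"him" takes "an apprentice" as antecedent and "it" takes "a station"; both are donkey pronouns co-varying with the restrictor.
Strong reading: for every (c,s,a) with assigned(c,s,a), stocked(a,s).
Restrictor triples: (c1,s1,a1)→stocked(a1,s1) ✓  (c1,s1,a4)→stocked(a4,s1) ✓  (c1,s3,a2)→stocked(a2,s3) ✓  (c2,s1,a1)→stocked(a1,s1) ✓  (c2,s1,a3)→stocked(a3,s1) ✓  (c2,s1,a4)→stocked(a4,s1) ✓  (c2,s3,a1)→stocked(a1,s3) ✓  (c3,s2,a1)→stocked(a1,s2) ✓  (c3,s2,a2)→stocked(a2,s2) ✗  (c3,s2,a4)→stocked(a4,s2) ✓  (c3,s3,a2)→stocked(a2,s3) ✓
Counterexamples (restrictor triples failing the scope): 1.

1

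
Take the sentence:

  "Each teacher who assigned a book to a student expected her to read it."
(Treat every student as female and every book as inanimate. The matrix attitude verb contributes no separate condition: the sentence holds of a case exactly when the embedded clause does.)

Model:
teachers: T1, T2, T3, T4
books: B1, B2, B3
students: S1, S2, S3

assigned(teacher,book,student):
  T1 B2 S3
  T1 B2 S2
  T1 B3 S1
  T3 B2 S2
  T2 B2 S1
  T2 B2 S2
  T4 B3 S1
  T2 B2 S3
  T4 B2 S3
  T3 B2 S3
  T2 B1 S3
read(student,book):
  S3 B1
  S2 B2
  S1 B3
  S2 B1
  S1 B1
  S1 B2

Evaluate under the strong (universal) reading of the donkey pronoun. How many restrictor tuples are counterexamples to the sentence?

"her" takes "a student" as antecedent and "it" takes "a book"; both are donkey pronouns co-varying with the restrictor.
Strong reading: for every (t,b,s) with assigned(t,b,s), read(s,b).
Restrictor triples: (T1,B2,S2)→read(S2,B2) ✓  (T1,B2,S3)→read(S3,B2) ✗  (T1,B3,S1)→read(S1,B3) ✓  (T2,B1,S3)→read(S3,B1) ✓  (T2,B2,S1)→read(S1,B2) ✓  (T2,B2,S2)→read(S2,B2) ✓  (T2,B2,S3)→read(S3,B2) ✗  (T3,B2,S2)→read(S2,B2) ✓  (T3,B2,S3)→read(S3,B2) ✗  (T4,B2,S3)→read(S3,B2) ✗  (T4,B3,S1)→read(S1,B3) ✓
Counterexamples (restrictor triples failing the scope): 4.

4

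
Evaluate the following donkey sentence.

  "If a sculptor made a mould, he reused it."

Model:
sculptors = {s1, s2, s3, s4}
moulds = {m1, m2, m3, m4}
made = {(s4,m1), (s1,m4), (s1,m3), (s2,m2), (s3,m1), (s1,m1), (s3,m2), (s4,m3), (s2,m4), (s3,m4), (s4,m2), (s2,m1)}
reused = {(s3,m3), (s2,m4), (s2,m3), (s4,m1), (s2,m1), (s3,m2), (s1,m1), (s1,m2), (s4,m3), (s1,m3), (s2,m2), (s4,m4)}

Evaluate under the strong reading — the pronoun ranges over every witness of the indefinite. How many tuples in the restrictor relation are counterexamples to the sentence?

4

"it" takes "a mould" as antecedent — a donkey pronoun bound across the clause boundary.
Strong reading: for every (s,m) with made(s,m), reused(s,m).
Restrictor pairs: (s1,m1) ✓  (s1,m3) ✓  (s1,m4) ✗  (s2,m1) ✓  (s2,m2) ✓  (s2,m4) ✓  (s3,m1) ✗  (s3,m2) ✓  (s3,m4) ✗  (s4,m1) ✓  (s4,m2) ✗  (s4,m3) ✓
Counterexamples (restrictor pairs failing the scope): 4.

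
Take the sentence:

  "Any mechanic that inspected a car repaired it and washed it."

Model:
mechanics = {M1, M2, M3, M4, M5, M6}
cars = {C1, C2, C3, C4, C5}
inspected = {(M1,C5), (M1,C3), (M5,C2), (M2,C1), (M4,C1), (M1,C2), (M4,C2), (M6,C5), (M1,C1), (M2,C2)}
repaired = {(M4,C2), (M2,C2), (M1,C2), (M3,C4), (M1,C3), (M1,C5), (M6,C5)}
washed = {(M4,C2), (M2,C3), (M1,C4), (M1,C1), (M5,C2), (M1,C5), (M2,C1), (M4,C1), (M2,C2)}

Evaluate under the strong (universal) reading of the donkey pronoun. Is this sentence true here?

False

"it" takes "a car" as antecedent — a donkey pronoun bound across the clause boundary.
Strong reading: for every (m,c) with inspected(m,c), repaired(m,c) ∧ washed(m,c).
Restrictor pairs: (M1,C1) ✗  (M1,C2) ✗  (M1,C3) ✗  (M1,C5) ✓  (M2,C1) ✗  (M2,C2) ✓  (M4,C1) ✗  (M4,C2) ✓  (M5,C2) ✗  (M6,C5) ✗
Counterexample: (M1,C1) is in inspected but fails the scope.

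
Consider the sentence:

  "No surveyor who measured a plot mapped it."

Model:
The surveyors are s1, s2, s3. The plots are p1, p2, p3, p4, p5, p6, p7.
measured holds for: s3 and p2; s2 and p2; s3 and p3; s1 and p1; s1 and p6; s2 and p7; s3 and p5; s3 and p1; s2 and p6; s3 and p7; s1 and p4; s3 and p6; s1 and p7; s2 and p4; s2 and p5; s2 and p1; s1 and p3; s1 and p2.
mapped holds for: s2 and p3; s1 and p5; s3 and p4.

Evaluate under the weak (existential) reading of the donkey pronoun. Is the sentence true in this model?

True

"it" takes "a plot" as antecedent — a donkey pronoun bound across the clause boundary.
Truth condition: for no (s,p) with measured(s,p) does mapped(s,p) hold.
Restrictor pairs — does the scope hold? (s1,p1):fails  (s1,p2):fails  (s1,p3):fails  (s1,p4):fails  (s1,p6):fails  (s1,p7):fails  (s2,p1):fails  (s2,p2):fails  (s2,p4):fails  (s2,p5):fails  (s2,p6):fails  (s2,p7):fails  (s3,p1):fails  (s3,p2):fails  (s3,p3):fails  (s3,p5):fails  (s3,p6):fails  (s3,p7):fails
Scope holds for no restrictor pair, so the sentence is true.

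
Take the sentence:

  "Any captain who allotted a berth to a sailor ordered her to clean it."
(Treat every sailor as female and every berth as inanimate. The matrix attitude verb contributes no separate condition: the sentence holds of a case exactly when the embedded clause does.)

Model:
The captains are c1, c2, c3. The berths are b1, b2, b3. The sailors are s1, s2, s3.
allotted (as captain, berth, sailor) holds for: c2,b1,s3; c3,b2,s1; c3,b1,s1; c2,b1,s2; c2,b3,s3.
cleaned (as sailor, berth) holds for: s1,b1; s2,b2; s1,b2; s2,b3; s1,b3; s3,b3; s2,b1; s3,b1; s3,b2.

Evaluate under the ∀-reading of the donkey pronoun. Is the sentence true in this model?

"her" takes "a sailor" as antecedent and "it" takes "a berth"; both are donkey pronouns co-varying with the restrictor.
Strong reading: for every (c,b,s) with allotted(c,b,s), cleaned(s,b).
Restrictor triples: (c2,b1,s2)→cleaned(s2,b1) ✓  (c2,b1,s3)→cleaned(s3,b1) ✓  (c2,b3,s3)→cleaned(s3,b3) ✓  (c3,b1,s1)→cleaned(s1,b1) ✓  (c3,b2,s1)→cleaned(s1,b2) ✓
Every restrictor triple satisfies the scope.

True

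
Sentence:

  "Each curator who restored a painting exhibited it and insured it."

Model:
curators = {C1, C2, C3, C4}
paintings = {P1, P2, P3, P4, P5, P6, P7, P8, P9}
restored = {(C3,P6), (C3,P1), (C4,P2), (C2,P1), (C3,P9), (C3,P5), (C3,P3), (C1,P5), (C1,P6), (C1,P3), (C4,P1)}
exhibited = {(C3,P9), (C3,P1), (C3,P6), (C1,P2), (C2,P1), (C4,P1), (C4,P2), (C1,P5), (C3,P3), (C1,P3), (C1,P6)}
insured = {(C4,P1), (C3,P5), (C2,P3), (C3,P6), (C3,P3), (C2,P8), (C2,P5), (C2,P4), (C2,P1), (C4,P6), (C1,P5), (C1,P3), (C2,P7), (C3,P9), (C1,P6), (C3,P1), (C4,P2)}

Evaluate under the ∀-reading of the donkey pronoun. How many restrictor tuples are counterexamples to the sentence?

1

"it" takes "a painting" as antecedent — a donkey pronoun bound across the clause boundary.
Strong reading: for every (c,p) with restored(c,p), exhibited(c,p) ∧ insured(c,p).
Restrictor pairs: (C1,P3) ✓  (C1,P5) ✓  (C1,P6) ✓  (C2,P1) ✓  (C3,P1) ✓  (C3,P3) ✓  (C3,P5) ✗  (C3,P6) ✓  (C3,P9) ✓  (C4,P1) ✓  (C4,P2) ✓
Counterexamples (restrictor pairs failing the scope): 1.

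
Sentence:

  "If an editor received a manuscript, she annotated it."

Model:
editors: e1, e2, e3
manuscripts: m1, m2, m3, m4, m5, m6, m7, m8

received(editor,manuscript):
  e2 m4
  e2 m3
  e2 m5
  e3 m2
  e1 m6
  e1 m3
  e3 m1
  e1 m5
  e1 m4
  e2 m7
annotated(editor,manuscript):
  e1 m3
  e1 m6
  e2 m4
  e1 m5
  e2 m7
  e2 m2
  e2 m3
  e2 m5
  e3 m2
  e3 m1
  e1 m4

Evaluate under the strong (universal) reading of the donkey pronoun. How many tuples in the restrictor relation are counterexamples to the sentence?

0

"it" takes "a manuscript" as antecedent — a donkey pronoun bound across the clause boundary.
Strong reading: for every (e,m) with received(e,m), annotated(e,m).
Restrictor pairs: (e1,m3) ✓  (e1,m4) ✓  (e1,m5) ✓  (e1,m6) ✓  (e2,m3) ✓  (e2,m4) ✓  (e2,m5) ✓  (e2,m7) ✓  (e3,m1) ✓  (e3,m2) ✓
Counterexamples (restrictor pairs failing the scope): 0.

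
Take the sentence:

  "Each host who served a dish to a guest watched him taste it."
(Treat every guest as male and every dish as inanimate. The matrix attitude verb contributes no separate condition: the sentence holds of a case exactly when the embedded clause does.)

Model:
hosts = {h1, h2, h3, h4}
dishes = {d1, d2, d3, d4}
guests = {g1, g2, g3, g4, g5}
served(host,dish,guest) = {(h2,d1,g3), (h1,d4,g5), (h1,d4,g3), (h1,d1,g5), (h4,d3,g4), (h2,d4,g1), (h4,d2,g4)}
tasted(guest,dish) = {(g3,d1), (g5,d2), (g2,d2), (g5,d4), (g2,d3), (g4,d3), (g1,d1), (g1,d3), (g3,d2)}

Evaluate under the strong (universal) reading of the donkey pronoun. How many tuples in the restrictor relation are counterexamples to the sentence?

"him" takes "a guest" as antecedent and "it" takes "a dish"; both are donkey pronouns co-varying with the restrictor.
Strong reading: for every (h,d,g) with served(h,d,g), tasted(g,d).
Restrictor triples: (h1,d1,g5)→tasted(g5,d1) ✗  (h1,d4,g3)→tasted(g3,d4) ✗  (h1,d4,g5)→tasted(g5,d4) ✓  (h2,d1,g3)→tasted(g3,d1) ✓  (h2,d4,g1)→tasted(g1,d4) ✗  (h4,d2,g4)→tasted(g4,d2) ✗  (h4,d3,g4)→tasted(g4,d3) ✓
Counterexamples (restrictor triples failing the scope): 4.

4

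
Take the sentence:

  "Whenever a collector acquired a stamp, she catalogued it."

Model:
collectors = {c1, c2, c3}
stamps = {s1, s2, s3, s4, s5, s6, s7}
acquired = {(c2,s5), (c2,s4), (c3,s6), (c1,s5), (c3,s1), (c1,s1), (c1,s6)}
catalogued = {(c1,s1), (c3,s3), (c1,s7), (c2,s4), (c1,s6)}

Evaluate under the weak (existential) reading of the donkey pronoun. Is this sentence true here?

False

"it" takes "a stamp" as antecedent — a donkey pronoun bound across the clause boundary.
Weak reading: every collector c with some acquired-stamp has at least one acquired-stamp s such that catalogued(c,s).
Per collector: c1:✓  c2:✓  c3:✗
c3 has no witness among its acquired-stamps.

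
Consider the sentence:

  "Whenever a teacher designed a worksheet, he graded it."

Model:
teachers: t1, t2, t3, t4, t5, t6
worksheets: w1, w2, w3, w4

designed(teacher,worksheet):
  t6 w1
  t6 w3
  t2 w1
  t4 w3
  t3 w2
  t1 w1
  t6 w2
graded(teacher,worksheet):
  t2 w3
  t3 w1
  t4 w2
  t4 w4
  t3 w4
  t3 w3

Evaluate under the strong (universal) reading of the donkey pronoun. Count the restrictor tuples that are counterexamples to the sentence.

"it" takes "a worksheet" as antecedent — a donkey pronoun bound across the clause boundary.
Strong reading: for every (t,w) with designed(t,w), graded(t,w).
Restrictor pairs: (t1,w1) ✗  (t2,w1) ✗  (t3,w2) ✗  (t4,w3) ✗  (t6,w1) ✗  (t6,w2) ✗  (t6,w3) ✗
Counterexamples (restrictor pairs failing the scope): 7.

7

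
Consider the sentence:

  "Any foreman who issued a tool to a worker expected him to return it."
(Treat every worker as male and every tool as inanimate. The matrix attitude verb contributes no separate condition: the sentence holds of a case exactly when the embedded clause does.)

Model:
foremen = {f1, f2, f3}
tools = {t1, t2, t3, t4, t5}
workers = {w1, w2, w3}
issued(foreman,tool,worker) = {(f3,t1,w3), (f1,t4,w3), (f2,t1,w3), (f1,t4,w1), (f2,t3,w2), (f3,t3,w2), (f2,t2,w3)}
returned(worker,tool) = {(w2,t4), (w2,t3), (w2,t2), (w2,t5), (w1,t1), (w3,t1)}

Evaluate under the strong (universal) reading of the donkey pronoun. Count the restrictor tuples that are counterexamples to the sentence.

"him" takes "a worker" as antecedent and "it" takes "a tool"; both are donkey pronouns co-varying with the restrictor.
Strong reading: for every (f,t,w) with issued(f,t,w), returned(w,t).
Restrictor triples: (f1,t4,w1)→returned(w1,t4) ✗  (f1,t4,w3)→returned(w3,t4) ✗  (f2,t1,w3)→returned(w3,t1) ✓  (f2,t2,w3)→returned(w3,t2) ✗  (f2,t3,w2)→returned(w2,t3) ✓  (f3,t1,w3)→returned(w3,t1) ✓  (f3,t3,w2)→returned(w2,t3) ✓
Counterexamples (restrictor triples failing the scope): 3.

3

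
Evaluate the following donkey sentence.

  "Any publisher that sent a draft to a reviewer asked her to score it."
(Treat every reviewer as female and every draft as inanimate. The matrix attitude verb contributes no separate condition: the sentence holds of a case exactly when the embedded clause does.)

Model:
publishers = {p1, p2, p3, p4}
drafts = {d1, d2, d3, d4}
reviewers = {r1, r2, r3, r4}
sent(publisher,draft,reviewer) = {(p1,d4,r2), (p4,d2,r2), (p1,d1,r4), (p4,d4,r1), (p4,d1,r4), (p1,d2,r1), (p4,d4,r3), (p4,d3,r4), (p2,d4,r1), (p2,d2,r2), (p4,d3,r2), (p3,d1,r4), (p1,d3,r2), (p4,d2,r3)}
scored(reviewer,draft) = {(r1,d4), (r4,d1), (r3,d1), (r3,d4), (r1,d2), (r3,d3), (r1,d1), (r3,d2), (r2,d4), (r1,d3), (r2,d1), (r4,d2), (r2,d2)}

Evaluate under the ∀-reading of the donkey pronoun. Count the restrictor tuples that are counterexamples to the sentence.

"her" takes "a reviewer" as antecedent and "it" takes "a draft"; both are donkey pronouns co-varying with the restrictor.
Strong reading: for every (p,d,r) with sent(p,d,r), scored(r,d).
Restrictor triples: (p1,d1,r4)→scored(r4,d1) ✓  (p1,d2,r1)→scored(r1,d2) ✓  (p1,d3,r2)→scored(r2,d3) ✗  (p1,d4,r2)→scored(r2,d4) ✓  (p2,d2,r2)→scored(r2,d2) ✓  (p2,d4,r1)→scored(r1,d4) ✓  (p3,d1,r4)→scored(r4,d1) ✓  (p4,d1,r4)→scored(r4,d1) ✓  (p4,d2,r2)→scored(r2,d2) ✓  (p4,d2,r3)→scored(r3,d2) ✓  (p4,d3,r2)→scored(r2,d3) ✗  (p4,d3,r4)→scored(r4,d3) ✗  (p4,d4,r1)→scored(r1,d4) ✓  (p4,d4,r3)→scored(r3,d4) ✓
Counterexamples (restrictor triples failing the scope): 3.

3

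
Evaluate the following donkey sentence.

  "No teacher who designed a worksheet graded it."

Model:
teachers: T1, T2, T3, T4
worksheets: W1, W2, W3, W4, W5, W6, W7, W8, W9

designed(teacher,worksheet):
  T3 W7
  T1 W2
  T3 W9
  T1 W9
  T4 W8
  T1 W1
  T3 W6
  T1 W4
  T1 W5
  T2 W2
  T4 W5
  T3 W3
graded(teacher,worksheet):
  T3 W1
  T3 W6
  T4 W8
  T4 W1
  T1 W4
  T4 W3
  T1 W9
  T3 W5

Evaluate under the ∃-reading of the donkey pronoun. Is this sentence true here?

"it" takes "a worksheet" as antecedent — a donkey pronoun bound across the clause boundary.
Truth condition: for no (t,w) with designed(t,w) does graded(t,w) hold.
Restrictor pairs — does the scope hold? (T1,W1):fails  (T1,W2):fails  (T1,W4):holds  (T1,W5):fails  (T1,W9):holds  (T2,W2):fails  (T3,W3):fails  (T3,W6):holds  (T3,W7):fails  (T3,W9):fails  (T4,W5):fails  (T4,W8):holds
Scope holds for 4 pair(s), so the sentence is false.

False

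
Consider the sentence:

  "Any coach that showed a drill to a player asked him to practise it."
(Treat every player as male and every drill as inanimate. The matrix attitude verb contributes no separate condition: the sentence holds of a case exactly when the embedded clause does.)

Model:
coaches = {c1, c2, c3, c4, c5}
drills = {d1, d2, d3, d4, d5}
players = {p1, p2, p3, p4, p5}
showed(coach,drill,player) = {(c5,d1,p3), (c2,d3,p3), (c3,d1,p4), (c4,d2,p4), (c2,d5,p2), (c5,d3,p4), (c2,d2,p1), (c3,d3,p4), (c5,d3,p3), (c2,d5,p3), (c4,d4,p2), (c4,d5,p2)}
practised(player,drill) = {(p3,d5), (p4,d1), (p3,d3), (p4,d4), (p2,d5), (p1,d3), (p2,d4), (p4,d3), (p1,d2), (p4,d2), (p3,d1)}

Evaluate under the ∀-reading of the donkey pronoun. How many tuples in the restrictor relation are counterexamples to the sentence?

0

"him" takes "a player" as antecedent and "it" takes "a drill"; both are donkey pronouns co-varying with the restrictor.
Strong reading: for every (c,d,p) with showed(c,d,p), practised(p,d).
Restrictor triples: (c2,d2,p1)→practised(p1,d2) ✓  (c2,d3,p3)→practised(p3,d3) ✓  (c2,d5,p2)→practised(p2,d5) ✓  (c2,d5,p3)→practised(p3,d5) ✓  (c3,d1,p4)→practised(p4,d1) ✓  (c3,d3,p4)→practised(p4,d3) ✓  (c4,d2,p4)→practised(p4,d2) ✓  (c4,d4,p2)→practised(p2,d4) ✓  (c4,d5,p2)→practised(p2,d5) ✓  (c5,d1,p3)→practised(p3,d1) ✓  (c5,d3,p3)→practised(p3,d3) ✓  (c5,d3,p4)→practised(p4,d3) ✓
Counterexamples (restrictor triples failing the scope): 0.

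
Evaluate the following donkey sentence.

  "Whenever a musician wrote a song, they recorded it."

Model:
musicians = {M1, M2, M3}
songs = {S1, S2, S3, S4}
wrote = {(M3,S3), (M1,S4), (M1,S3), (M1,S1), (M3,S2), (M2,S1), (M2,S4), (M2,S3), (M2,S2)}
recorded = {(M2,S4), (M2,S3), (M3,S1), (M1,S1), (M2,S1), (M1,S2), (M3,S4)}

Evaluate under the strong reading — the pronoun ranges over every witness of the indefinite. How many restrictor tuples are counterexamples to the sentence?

"it" takes "a song" as antecedent — a donkey pronoun bound across the clause boundary.
Strong reading: for every (m,s) with wrote(m,s), recorded(m,s).
Restrictor pairs: (M1,S1) ✓  (M1,S3) ✗  (M1,S4) ✗  (M2,S1) ✓  (M2,S2) ✗  (M2,S3) ✓  (M2,S4) ✓  (M3,S2) ✗  (M3,S3) ✗
Counterexamples (restrictor pairs failing the scope): 5.

5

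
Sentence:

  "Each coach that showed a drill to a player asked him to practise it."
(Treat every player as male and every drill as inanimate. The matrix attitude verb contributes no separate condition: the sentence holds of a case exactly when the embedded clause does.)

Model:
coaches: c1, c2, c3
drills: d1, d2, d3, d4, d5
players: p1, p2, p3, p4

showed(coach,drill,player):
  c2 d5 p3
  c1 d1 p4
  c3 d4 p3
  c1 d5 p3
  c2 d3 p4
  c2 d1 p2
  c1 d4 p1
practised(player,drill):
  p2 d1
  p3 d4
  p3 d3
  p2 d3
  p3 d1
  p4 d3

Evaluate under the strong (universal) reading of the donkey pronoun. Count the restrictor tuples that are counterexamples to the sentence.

"him" takes "a player" as antecedent and "it" takes "a drill"; both are donkey pronouns co-varying with the restrictor.
Strong reading: for every (c,d,p) with showed(c,d,p), practised(p,d).
Restrictor triples: (c1,d1,p4)→practised(p4,d1) ✗  (c1,d4,p1)→practised(p1,d4) ✗  (c1,d5,p3)→practised(p3,d5) ✗  (c2,d1,p2)→practised(p2,d1) ✓  (c2,d3,p4)→practised(p4,d3) ✓  (c2,d5,p3)→practised(p3,d5) ✗  (c3,d4,p3)→practised(p3,d4) ✓
Counterexamples (restrictor triples failing the scope): 4.

4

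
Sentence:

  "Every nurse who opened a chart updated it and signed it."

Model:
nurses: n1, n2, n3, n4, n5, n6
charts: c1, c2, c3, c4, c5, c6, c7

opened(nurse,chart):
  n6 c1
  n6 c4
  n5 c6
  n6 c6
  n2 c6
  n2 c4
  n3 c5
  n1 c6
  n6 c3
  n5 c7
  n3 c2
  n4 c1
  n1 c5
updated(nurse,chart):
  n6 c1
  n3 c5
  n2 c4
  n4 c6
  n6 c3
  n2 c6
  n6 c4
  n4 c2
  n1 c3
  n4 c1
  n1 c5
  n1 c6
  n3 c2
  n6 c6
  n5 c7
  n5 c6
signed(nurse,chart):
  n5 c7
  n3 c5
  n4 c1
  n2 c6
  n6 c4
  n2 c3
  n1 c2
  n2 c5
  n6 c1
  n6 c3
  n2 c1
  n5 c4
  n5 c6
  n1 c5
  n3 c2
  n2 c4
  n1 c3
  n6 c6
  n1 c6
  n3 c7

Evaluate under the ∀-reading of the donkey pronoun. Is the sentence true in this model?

"it" takes "a chart" as antecedent — a donkey pronoun bound across the clause boundary.
Strong reading: for every (n,c) with opened(n,c), updated(n,c) ∧ signed(n,c).
Restrictor pairs: (n1,c5) ✓  (n1,c6) ✓  (n2,c4) ✓  (n2,c6) ✓  (n3,c2) ✓  (n3,c5) ✓  (n4,c1) ✓  (n5,c6) ✓  (n5,c7) ✓  (n6,c1) ✓  (n6,c3) ✓  (n6,c4) ✓  (n6,c6) ✓
Every restrictor pair satisfies the scope.

True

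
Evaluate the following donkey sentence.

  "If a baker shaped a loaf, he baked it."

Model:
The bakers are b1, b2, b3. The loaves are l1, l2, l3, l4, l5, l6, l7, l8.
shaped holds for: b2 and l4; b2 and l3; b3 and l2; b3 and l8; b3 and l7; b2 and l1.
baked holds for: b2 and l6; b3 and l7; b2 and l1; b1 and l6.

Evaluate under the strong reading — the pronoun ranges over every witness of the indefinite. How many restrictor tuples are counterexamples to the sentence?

"it" takes "a loaf" as antecedent — a donkey pronoun bound across the clause boundary.
Strong reading: for every (b,l) with shaped(b,l), baked(b,l).
Restrictor pairs: (b2,l1) ✓  (b2,l3) ✗  (b2,l4) ✗  (b3,l2) ✗  (b3,l7) ✓  (b3,l8) ✗
Counterexamples (restrictor pairs failing the scope): 4.

4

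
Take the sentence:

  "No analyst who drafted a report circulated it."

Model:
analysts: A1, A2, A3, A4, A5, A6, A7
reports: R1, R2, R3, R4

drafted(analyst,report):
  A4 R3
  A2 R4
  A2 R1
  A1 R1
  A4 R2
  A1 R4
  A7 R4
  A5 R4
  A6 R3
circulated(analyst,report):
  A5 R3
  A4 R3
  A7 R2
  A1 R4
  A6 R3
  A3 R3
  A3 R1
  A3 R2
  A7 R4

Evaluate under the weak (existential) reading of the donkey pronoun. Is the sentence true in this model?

False

"it" takes "a report" as antecedent — a donkey pronoun bound across the clause boundary.
Truth condition: for no (a,r) with drafted(a,r) does circulated(a,r) hold.
Restrictor pairs — does the scope hold? (A1,R1):fails  (A1,R4):holds  (A2,R1):fails  (A2,R4):fails  (A4,R2):fails  (A4,R3):holds  (A5,R4):fails  (A6,R3):holds  (A7,R4):holds
Scope holds for 4 pair(s), so the sentence is false.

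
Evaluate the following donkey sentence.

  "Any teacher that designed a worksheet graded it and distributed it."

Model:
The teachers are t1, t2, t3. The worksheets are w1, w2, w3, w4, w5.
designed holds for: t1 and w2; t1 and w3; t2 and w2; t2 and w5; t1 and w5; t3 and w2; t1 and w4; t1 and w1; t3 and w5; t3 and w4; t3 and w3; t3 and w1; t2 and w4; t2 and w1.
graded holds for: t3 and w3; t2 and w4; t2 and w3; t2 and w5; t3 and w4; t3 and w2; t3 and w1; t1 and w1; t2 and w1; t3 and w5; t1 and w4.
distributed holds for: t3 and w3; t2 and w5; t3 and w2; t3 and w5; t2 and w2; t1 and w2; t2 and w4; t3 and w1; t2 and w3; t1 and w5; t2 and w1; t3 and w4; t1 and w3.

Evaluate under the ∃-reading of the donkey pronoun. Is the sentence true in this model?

"it" takes "a worksheet" as antecedent — a donkey pronoun bound across the clause boundary.
Weak reading: every teacher t with some designed-worksheet has at least one designed-worksheet w such that graded(t,w) ∧ distributed(t,w).
Per teacher: t1:✗  t2:✓  t3:✓
t1 has no witness among its designed-worksheets.

False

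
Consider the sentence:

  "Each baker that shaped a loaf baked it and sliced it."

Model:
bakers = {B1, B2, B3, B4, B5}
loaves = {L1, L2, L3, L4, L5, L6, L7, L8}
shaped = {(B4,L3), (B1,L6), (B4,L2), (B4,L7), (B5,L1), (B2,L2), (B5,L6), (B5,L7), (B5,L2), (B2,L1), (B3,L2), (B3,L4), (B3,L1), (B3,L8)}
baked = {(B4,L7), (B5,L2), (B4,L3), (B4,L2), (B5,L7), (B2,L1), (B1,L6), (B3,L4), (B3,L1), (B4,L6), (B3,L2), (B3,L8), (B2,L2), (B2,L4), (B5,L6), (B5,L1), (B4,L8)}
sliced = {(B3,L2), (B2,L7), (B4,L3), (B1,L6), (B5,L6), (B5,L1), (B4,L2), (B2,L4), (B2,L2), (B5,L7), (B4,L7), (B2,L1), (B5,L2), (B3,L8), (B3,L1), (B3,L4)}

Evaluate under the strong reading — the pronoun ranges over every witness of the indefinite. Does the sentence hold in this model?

"it" takes "a loaf" as antecedent — a donkey pronoun bound across the clause boundary.
Strong reading: for every (b,l) with shaped(b,l), baked(b,l) ∧ sliced(b,l).
Restrictor pairs: (B1,L6) ✓  (B2,L1) ✓  (B2,L2) ✓  (B3,L1) ✓  (B3,L2) ✓  (B3,L4) ✓  (B3,L8) ✓  (B4,L2) ✓  (B4,L3) ✓  (B4,L7) ✓  (B5,L1) ✓  (B5,L2) ✓  (B5,L6) ✓  (B5,L7) ✓
Every restrictor pair satisfies the scope.

True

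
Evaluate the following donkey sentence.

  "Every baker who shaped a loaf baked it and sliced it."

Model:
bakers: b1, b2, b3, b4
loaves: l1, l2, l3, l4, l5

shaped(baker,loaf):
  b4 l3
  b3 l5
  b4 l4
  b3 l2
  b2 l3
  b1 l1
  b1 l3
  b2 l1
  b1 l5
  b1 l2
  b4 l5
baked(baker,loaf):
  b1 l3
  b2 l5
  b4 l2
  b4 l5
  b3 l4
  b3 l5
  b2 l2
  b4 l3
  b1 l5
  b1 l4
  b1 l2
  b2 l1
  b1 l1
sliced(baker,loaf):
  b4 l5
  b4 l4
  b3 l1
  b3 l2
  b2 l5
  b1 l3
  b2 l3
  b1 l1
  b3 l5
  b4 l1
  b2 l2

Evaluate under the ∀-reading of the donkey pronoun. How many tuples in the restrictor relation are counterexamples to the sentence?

7

"it" takes "a loaf" as antecedent — a donkey pronoun bound across the clause boundary.
Strong reading: for every (b,l) with shaped(b,l), baked(b,l) ∧ sliced(b,l).
Restrictor pairs: (b1,l1) ✓  (b1,l2) ✗  (b1,l3) ✓  (b1,l5) ✗  (b2,l1) ✗  (b2,l3) ✗  (b3,l2) ✗  (b3,l5) ✓  (b4,l3) ✗  (b4,l4) ✗  (b4,l5) ✓
Counterexamples (restrictor pairs failing the scope): 7.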